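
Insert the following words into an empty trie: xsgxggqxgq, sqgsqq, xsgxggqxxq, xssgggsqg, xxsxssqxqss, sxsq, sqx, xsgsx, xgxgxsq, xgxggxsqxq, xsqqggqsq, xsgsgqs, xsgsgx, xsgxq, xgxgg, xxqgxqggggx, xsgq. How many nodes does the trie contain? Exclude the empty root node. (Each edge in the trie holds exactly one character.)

75

For each word, the new-node count is its length minus the longest prefix already in the trie:
  "xsgxggqxgq" → 10 new (x, s, g, x, g, g, q, x, g, q)
  "sqgsqq" → 6 new (s, q, g, s, q, q)
  "xsgxggqxxq" → prefix "xsgxggqx" already present; 2 new (x, q)
  "xssgggsqg" → prefix "xs" already present; 7 new (s, g, g, g, s, q, g)
  "xxsxssqxqss" → prefix "x" already present; 10 new (x, s, x, s, s, q, x, q, s, s)
  "sxsq" → prefix "s" already present; 3 new (x, s, q)
  "sqx" → prefix "sq" already present; 1 new (x)
  "xsgsx" → prefix "xsg" already present; 2 new (s, x)
  "xgxgxsq" → prefix "x" already present; 6 new (g, x, g, x, s, q)
  "xgxggxsqxq" → prefix "xgxg" already present; 6 new (g, x, s, q, x, q)
  "xsqqggqsq" → prefix "xs" already present; 7 new (q, q, g, g, q, s, q)
  "xsgsgqs" → prefix "xsgs" already present; 3 new (g, q, s)
  "xsgsgx" → prefix "xsgsg" already present; 1 new (x)
  "xsgxq" → prefix "xsgx" already present; 1 new (q)
  "xgxgg" → prefix "xgxgg" already present; 0 new (none)
  "xxqgxqggggx" → prefix "xx" already present; 9 new (q, g, x, q, g, g, g, g, x)
  "xsgq" → prefix "xsg" already present; 1 new (q)
Total nodes = 10 + 6 + 2 + 7 + 10 + 3 + 1 + 2 + 6 + 6 + 7 + 3 + 1 + 1 + 0 + 9 + 1 = 75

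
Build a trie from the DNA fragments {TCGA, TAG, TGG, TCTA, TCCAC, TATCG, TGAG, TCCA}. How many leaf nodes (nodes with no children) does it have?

7

Leaves are exactly the stored words that no other stored word extends.
Those words: "TAG", "TATCG", "TCCAC", "TCGA", "TCTA", "TGAG", "TGG"
Leaf count: 7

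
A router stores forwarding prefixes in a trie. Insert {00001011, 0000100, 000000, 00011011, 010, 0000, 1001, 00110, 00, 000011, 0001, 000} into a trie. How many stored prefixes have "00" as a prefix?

10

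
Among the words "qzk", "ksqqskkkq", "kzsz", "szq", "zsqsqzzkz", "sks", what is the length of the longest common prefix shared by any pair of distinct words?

Look for the deepest trie node that still has at least two words in its subtree.
e.g. "ksqqskkkq" and "kzsz" share the prefix "k" of length 1; no pair shares a longer one.
Longest shared-prefix length: 1

1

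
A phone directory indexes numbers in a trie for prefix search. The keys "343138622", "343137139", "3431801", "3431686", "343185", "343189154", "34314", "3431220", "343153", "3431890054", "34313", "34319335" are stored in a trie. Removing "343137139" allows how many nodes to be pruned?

After clearing the end-marker at "343137139", prune upward until reaching a node still needed by another word.
The suffix "7139" (4 nodes) is used only by "343137139"; the node for "34313" still has the child "8", so pruning stops there.
Nodes removed: 4

4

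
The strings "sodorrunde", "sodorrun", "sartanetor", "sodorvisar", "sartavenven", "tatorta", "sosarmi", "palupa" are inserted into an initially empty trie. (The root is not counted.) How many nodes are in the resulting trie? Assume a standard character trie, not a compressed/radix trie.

For each word, the new-node count is its length minus the longest prefix already in the trie:
  "sodorrunde" → 10 new (s, o, d, o, r, r, u, n, d, e)
  "sodorrun" → prefix "sodorrun" already present; 0 new (none)
  "sartanetor" → prefix "s" already present; 9 new (a, r, t, a, n, e, t, o, r)
  "sodorvisar" → prefix "sodor" already present; 5 new (v, i, s, a, r)
  "sartavenven" → prefix "sarta" already present; 6 new (v, e, n, v, e, n)
  "tatorta" → 7 new (t, a, t, o, r, t, a)
  "sosarmi" → prefix "so" already present; 5 new (s, a, r, m, i)
  "palupa" → 6 new (p, a, l, u, p, a)
Total nodes = 10 + 0 + 9 + 5 + 6 + 7 + 5 + 6 = 48

48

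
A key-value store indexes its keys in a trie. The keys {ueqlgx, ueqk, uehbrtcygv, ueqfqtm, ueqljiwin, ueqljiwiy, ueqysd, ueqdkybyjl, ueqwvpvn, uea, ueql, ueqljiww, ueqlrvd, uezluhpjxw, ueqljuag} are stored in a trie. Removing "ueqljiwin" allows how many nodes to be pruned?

Walk "ueqljiwin" from the leaf back toward the root, removing each node that no remaining word uses.
The suffix "n" (1 node) is used only by "ueqljiwin"; the node for "ueqljiwi" still has the child "y", so pruning stops there.
Nodes removed: 1

1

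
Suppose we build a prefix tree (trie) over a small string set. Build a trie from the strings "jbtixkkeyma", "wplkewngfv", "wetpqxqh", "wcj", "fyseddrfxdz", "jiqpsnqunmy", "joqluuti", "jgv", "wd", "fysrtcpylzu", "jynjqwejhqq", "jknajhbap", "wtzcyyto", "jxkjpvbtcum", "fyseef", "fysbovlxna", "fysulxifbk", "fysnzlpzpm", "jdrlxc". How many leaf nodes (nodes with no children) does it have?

19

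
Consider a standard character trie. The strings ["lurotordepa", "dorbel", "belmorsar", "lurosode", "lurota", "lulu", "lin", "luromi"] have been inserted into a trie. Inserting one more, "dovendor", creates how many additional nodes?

The longest prefix of "dovendor" already in the trie is "do" (length 2).
So 8 − 2 = 6 new nodes.

6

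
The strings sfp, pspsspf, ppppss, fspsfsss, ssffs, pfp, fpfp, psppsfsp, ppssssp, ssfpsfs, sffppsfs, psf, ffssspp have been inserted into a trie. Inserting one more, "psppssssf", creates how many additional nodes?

4

"pspps" is already a path in the trie; the remaining "sssf" must be added.
New nodes needed: |"psppssssf"| − 5 = 9 − 5 = 4.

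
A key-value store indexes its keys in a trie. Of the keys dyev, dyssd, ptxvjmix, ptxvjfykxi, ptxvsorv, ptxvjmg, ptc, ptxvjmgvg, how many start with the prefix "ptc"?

1

Traverse to the node for "ptc", then collect every word in that subtree.
Words under "ptc": ptc
Count: 1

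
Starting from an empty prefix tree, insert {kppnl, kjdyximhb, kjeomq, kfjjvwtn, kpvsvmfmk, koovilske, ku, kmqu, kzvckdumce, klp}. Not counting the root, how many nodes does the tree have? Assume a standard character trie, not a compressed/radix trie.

54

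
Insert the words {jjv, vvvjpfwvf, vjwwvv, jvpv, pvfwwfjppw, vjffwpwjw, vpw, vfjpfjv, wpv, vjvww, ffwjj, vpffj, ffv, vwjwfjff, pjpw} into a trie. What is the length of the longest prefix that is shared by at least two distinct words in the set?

Equivalently: take the maximum, over all pairs, of their longest common prefix length.
"ffv" and "ffwjj" agree on "ff" (2 characters) before diverging; nothing deeper is shared.
Longest shared-prefix length: 2

2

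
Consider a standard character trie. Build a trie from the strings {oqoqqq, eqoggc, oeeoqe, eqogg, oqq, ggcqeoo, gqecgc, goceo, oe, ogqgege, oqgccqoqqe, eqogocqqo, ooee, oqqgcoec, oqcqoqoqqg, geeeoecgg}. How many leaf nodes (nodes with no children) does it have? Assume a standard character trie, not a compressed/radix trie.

A leaf is a node with no children — equivalently, the end of a word that is not a proper prefix of any other stored word.
Those words: "eqoggc", "eqogocqqo", "geeeoecgg", "ggcqeoo", "goceo", "gqecgc", "oeeoqe", "ogqgege", "ooee", "oqcqoqoqqg", "oqgccqoqqe", "oqoqqq", "oqqgcoec"
Leaf count: 13

13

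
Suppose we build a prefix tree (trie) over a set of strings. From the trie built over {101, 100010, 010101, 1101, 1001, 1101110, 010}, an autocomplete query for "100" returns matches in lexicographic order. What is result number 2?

Filter for "100…" and sort: "100010", "1001"
Position 2: 1001

1001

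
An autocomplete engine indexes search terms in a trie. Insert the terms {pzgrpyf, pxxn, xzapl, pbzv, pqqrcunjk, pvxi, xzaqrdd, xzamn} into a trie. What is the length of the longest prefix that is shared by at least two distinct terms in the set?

Equivalently: take the maximum, over all pairs, of their longest common prefix length.
"xzamn" and "xzapl" agree on "xza" (3 characters) before diverging; nothing deeper is shared.
Longest shared-prefix length: 3

3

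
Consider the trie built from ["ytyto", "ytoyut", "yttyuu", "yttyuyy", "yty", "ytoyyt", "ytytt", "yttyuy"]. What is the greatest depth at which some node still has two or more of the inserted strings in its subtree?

Equivalently: take the maximum, over all pairs, of their longest common prefix length.
"yttyuy" and "yttyuyy" agree on "yttyuy" (6 characters) before diverging; nothing deeper is shared.
Longest shared-prefix length: 6

6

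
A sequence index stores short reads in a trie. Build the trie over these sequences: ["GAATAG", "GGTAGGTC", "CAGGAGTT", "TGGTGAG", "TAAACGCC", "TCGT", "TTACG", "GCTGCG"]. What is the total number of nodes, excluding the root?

Insert word by word; a character creates a node only if that edge doesn't already exist:
  "GAATAG" → 6 new (G, A, A, T, A, G)
  "GGTAGGTC" → prefix "G" already present; 7 new (G, T, A, G, G, T, C)
  "CAGGAGTT" → 8 new (C, A, G, G, A, G, T, T)
  "TGGTGAG" → 7 new (T, G, G, T, G, A, G)
  "TAAACGCC" → prefix "T" already present; 7 new (A, A, A, C, G, C, C)
  "TCGT" → prefix "T" already present; 3 new (C, G, T)
  "TTACG" → prefix "T" already present; 4 new (T, A, C, G)
  "GCTGCG" → prefix "G" already present; 5 new (C, T, G, C, G)
Total nodes = 6 + 7 + 8 + 7 + 7 + 3 + 4 + 5 = 47

47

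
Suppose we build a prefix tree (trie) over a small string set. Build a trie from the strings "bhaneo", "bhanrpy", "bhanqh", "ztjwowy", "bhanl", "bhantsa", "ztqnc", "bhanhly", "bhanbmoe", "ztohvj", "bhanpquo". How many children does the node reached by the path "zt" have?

3

Follow the path "zt" to its node, then look at its outgoing edges.
Distinct next characters after "zt": j, o, q.
That node has 3 child edges.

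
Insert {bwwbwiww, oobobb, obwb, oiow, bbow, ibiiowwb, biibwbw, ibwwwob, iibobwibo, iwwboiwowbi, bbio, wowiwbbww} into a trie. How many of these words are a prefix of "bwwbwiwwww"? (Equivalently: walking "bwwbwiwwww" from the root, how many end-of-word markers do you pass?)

1

Walk "bwwbwiwwww" from the root; an end-of-word marker is hit whenever a stored word is a prefix of "bwwbwiwwww".
Prefixes of the query that are stored words: "bwwbwiww"
Count: 1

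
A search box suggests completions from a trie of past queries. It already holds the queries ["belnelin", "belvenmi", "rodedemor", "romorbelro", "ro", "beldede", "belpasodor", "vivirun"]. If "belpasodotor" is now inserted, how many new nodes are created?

3

Walking "belpasodotor" from the root, the first 9 characters ("belpasodo") follow existing edges; "t" is the first miss.
So 12 − 9 = 3 new nodes.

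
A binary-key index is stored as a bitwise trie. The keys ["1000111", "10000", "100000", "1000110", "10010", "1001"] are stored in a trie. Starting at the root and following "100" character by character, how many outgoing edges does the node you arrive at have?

2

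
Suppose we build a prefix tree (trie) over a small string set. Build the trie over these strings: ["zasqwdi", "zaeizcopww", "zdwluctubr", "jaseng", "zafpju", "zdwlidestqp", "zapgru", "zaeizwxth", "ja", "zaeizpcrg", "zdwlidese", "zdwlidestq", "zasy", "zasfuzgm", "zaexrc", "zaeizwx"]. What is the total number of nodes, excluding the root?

Trace insertions, counting only characters that open a new branch:
  "zasqwdi" → 7 new (z, a, s, q, w, d, i)
  "zaeizcopww" → prefix "za" already present; 8 new (e, i, z, c, o, p, w, w)
  "zdwluctubr" → prefix "z" already present; 9 new (d, w, l, u, c, t, u, b, r)
  "jaseng" → 6 new (j, a, s, e, n, g)
  "zafpju" → prefix "za" already present; 4 new (f, p, j, u)
  "zdwlidestqp" → prefix "zdwl" already present; 7 new (i, d, e, s, t, q, p)
  "zapgru" → prefix "za" already present; 4 new (p, g, r, u)
  "zaeizwxth" → prefix "zaeiz" already present; 4 new (w, x, t, h)
  "ja" → prefix "ja" already present; 0 new (none)
  "zaeizpcrg" → prefix "zaeiz" already present; 4 new (p, c, r, g)
  "zdwlidese" → prefix "zdwlides" already present; 1 new (e)
  "zdwlidestq" → prefix "zdwlidestq" already present; 0 new (none)
  "zasy" → prefix "zas" already present; 1 new (y)
  "zasfuzgm" → prefix "zas" already present; 5 new (f, u, z, g, m)
  "zaexrc" → prefix "zae" already present; 3 new (x, r, c)
  "zaeizwx" → prefix "zaeizwx" already present; 0 new (none)
Total nodes = 7 + 8 + 9 + 6 + 4 + 7 + 4 + 4 + 0 + 4 + 1 + 0 + 1 + 5 + 3 + 0 = 63

63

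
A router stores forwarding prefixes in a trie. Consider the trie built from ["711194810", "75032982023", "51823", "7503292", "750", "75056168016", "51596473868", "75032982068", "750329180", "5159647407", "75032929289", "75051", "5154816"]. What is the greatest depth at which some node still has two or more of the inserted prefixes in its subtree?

9

Look for the deepest trie node that still has at least two words in its subtree.
e.g. "75032982023" and "75032982068" share the prefix "750329820" of length 9; no pair shares a longer one.
Longest shared-prefix length: 9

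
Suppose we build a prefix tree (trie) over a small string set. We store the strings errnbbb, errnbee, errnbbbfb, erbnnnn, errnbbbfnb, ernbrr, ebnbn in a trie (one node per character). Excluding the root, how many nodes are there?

Insert word by word; a character creates a node only if that edge doesn't already exist:
  "errnbbb" → 7 new (e, r, r, n, b, b, b)
  "errnbee" → prefix "errnb" already present; 2 new (e, e)
  "errnbbbfb" → prefix "errnbbb" already present; 2 new (f, b)
  "erbnnnn" → prefix "er" already present; 5 new (b, n, n, n, n)
  "errnbbbfnb" → prefix "errnbbbf" already present; 2 new (n, b)
  "ernbrr" → prefix "er" already present; 4 new (n, b, r, r)
  "ebnbn" → prefix "e" already present; 4 new (b, n, b, n)
Total nodes = 7 + 2 + 2 + 5 + 2 + 4 + 4 = 26

26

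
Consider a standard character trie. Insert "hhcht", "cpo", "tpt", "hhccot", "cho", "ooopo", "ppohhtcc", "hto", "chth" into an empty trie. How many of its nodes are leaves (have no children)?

9

A leaf is a node with no children — equivalently, the end of a word that is not a proper prefix of any other stored word.
Those words: "cho", "chth", "cpo", "hhccot", "hhcht", "hto", "ooopo", "ppohhtcc", "tpt"
Leaf count: 9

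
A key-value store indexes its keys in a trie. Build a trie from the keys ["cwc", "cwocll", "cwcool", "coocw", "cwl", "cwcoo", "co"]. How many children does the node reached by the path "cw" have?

Follow the path "cw" to its node, then look at its outgoing edges.
Characters that immediately follow "cw" among the stored strings: {c, l, o}.
That node has 3 child edges.

3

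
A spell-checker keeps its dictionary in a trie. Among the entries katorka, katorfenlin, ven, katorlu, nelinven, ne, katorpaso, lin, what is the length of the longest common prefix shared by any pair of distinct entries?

5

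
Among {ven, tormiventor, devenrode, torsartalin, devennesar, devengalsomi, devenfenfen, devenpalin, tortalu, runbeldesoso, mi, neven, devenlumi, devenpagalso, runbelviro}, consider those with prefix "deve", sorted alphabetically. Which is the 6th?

devenpalin

Words with prefix "deve", in lexicographic order: "devenfenfen", "devengalsomi", "devenlumi", "devennesar", "devenpagalso", "devenpalin", "devenrode"
The 6th is devenpalin.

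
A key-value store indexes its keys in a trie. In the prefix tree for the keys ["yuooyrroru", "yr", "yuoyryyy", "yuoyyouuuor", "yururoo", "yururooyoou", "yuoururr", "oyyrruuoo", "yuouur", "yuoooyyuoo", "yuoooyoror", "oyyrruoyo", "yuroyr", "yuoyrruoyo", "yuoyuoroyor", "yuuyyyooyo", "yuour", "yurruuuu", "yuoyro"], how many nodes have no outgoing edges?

17

Leaves are exactly the stored words that no other stored word extends.
Those words: "oyyrruoyo", "oyyrruuoo", "yr", "yuoooyoror", "yuoooyyuoo", "yuooyrroru", "yuoururr", "yuouur", "yuoyro", "yuoyrruoyo", "yuoyryyy", "yuoyuoroyor", "yuoyyouuuor", "yuroyr", "yurruuuu", "yururooyoou", "yuuyyyooyo"
Leaf count: 17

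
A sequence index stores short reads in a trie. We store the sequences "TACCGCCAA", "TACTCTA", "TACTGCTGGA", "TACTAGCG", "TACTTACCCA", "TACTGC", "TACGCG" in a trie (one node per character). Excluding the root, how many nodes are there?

32

Insert word by word; a character creates a node only if that edge doesn't already exist:
  "TACCGCCAA" → 9 new (T, A, C, C, G, C, C, A, A)
  "TACTCTA" → prefix "TAC" already present; 4 new (T, C, T, A)
  "TACTGCTGGA" → prefix "TACT" already present; 6 new (G, C, T, G, G, A)
  "TACTAGCG" → prefix "TACT" already present; 4 new (A, G, C, G)
  "TACTTACCCA" → prefix "TACT" already present; 6 new (T, A, C, C, C, A)
  "TACTGC" → prefix "TACTGC" already present; 0 new (none)
  "TACGCG" → prefix "TAC" already present; 3 new (G, C, G)
Total nodes = 9 + 4 + 6 + 4 + 6 + 0 + 3 = 32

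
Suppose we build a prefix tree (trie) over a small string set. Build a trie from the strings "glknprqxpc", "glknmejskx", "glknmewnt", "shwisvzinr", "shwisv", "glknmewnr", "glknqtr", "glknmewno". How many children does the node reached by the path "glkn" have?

3

Follow the path "glkn" to its node, then look at its outgoing edges.
Characters that immediately follow "glkn" among the stored strings: {m, p, q}.
That node has 3 child edges.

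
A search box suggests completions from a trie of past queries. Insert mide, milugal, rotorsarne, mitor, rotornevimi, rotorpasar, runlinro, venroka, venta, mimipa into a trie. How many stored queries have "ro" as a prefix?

3

Traverse to the node for "ro", then collect every word in that subtree.
Words under "ro": rotornevimi, rotorpasar, rotorsarne
Count: 3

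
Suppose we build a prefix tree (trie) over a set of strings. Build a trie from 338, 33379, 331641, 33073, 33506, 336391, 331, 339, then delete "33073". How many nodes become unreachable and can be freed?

Walk "33073" from the leaf back toward the root, removing each node that no remaining word uses.
The suffix "073" (3 nodes) is used only by "33073"; the node for "33" still has the child "8", so pruning stops there.
Nodes removed: 3

3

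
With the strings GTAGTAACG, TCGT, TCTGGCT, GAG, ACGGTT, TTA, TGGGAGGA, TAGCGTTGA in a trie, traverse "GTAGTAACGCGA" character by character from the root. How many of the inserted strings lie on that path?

1

Walk "GTAGTAACGCGA" from the root; an end-of-word marker is hit whenever a stored word is a prefix of "GTAGTAACGCGA".
Prefixes of the query that are stored words: "GTAGTAACG"
Count: 1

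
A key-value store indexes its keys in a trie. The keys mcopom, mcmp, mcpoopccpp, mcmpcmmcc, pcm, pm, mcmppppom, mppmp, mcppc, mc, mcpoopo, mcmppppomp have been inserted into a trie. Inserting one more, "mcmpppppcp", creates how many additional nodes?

"mcmpppp" is already a path in the trie; the remaining "pcp" must be added.
So 10 − 7 = 3 new nodes.

3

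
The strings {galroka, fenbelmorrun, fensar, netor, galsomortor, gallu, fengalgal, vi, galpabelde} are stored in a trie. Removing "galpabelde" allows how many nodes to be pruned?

7

Walk "galpabelde" from the leaf back toward the root, removing each node that no remaining word uses.
The suffix "pabelde" (7 nodes) is used only by "galpabelde"; the node for "gal" still has the child "r", so pruning stops there.
Nodes removed: 7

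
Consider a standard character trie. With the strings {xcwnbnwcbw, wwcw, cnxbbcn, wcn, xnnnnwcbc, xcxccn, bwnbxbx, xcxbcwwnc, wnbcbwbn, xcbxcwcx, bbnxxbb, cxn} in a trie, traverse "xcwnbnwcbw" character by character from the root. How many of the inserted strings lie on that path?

Walk "xcwnbnwcbw" from the root; an end-of-word marker is hit whenever a stored word is a prefix of "xcwnbnwcbw".
Prefixes of the query that are stored words: "xcwnbnwcbw"
Count: 1

1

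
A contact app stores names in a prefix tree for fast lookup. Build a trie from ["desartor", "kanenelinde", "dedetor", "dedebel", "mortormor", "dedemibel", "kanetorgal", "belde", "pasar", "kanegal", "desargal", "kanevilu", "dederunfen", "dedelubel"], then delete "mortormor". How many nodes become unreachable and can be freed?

9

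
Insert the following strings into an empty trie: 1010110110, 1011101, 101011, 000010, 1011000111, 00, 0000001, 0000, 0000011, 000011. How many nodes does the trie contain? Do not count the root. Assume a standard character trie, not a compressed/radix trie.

Count nodes per top-level branch (shared prefixes stored once):
  '0'-branch (00, 0000, 0000001, 0000011, 000010, 000011): 12 nodes
  '1'-branch (101011, 1010110110, 1011000111, 1011101): 20 nodes
Sum: 32

32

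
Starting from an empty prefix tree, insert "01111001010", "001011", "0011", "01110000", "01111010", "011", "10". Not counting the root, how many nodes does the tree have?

25

Trie structure (* marks end of a word):
(root)
├─ 0
│  ├─ 0
│  │  └─ 1
│  │     ├─ 0
│  │     │  └─ 1
│  │     │     └─ 1 *
│  │     └─ 1 *
│  └─ 1
│     └─ 1 *
│        └─ 1
│           ├─ 0
│           │  └─ 0
│           │     └─ 0
│           │        └─ 0 *
│           └─ 1
│              └─ 0
│                 ├─ 0
│                 │  └─ 1
│                 │     └─ 0
│                 │        └─ 1
│                 │           └─ 0 *
│                 └─ 1
│                    └─ 0 *
└─ 1
   └─ 0 *
Counting every labelled node above: 25.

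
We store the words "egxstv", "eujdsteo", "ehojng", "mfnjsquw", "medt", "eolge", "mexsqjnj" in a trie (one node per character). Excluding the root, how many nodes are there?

For each word, the new-node count is its length minus the longest prefix already in the trie:
  "egxstv" → 6 new (e, g, x, s, t, v)
  "eujdsteo" → prefix "e" already present; 7 new (u, j, d, s, t, e, o)
  "ehojng" → prefix "e" already present; 5 new (h, o, j, n, g)
  "mfnjsquw" → 8 new (m, f, n, j, s, q, u, w)
  "medt" → prefix "m" already present; 3 new (e, d, t)
  "eolge" → prefix "e" already present; 4 new (o, l, g, e)
  "mexsqjnj" → prefix "me" already present; 6 new (x, s, q, j, n, j)
Total nodes = 6 + 7 + 5 + 8 + 3 + 4 + 6 = 39

39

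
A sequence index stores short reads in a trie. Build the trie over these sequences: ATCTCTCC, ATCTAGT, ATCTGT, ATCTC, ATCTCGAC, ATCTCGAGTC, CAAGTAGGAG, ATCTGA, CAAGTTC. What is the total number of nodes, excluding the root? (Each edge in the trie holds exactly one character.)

32

For each word, the new-node count is its length minus the longest prefix already in the trie:
  "ATCTCTCC" → 8 new (A, T, C, T, C, T, C, C)
  "ATCTAGT" → prefix "ATCT" already present; 3 new (A, G, T)
  "ATCTGT" → prefix "ATCT" already present; 2 new (G, T)
  "ATCTC" → prefix "ATCTC" already present; 0 new (none)
  "ATCTCGAC" → prefix "ATCTC" already present; 3 new (G, A, C)
  "ATCTCGAGTC" → prefix "ATCTCGA" already present; 3 new (G, T, C)
  "CAAGTAGGAG" → 10 new (C, A, A, G, T, A, G, G, A, G)
  "ATCTGA" → prefix "ATCTG" already present; 1 new (A)
  "CAAGTTC" → prefix "CAAGT" already present; 2 new (T, C)
Total nodes = 8 + 3 + 2 + 0 + 3 + 3 + 10 + 1 + 2 = 32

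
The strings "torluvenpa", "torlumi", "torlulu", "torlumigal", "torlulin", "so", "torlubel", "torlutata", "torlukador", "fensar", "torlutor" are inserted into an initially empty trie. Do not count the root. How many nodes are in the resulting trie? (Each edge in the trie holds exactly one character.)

41

Trace insertions, counting only characters that open a new branch:
  "torluvenpa" → 10 new (t, o, r, l, u, v, e, n, p, a)
  "torlumi" → prefix "torlu" already present; 2 new (m, i)
  "torlulu" → prefix "torlu" already present; 2 new (l, u)
  "torlumigal" → prefix "torlumi" already present; 3 new (g, a, l)
  "torlulin" → prefix "torlul" already present; 2 new (i, n)
  "so" → 2 new (s, o)
  "torlubel" → prefix "torlu" already present; 3 new (b, e, l)
  "torlutata" → prefix "torlu" already present; 4 new (t, a, t, a)
  "torlukador" → prefix "torlu" already present; 5 new (k, a, d, o, r)
  "fensar" → 6 new (f, e, n, s, a, r)
  "torlutor" → prefix "torlut" already present; 2 new (o, r)
Total nodes = 10 + 2 + 2 + 3 + 2 + 2 + 3 + 4 + 5 + 6 + 2 = 41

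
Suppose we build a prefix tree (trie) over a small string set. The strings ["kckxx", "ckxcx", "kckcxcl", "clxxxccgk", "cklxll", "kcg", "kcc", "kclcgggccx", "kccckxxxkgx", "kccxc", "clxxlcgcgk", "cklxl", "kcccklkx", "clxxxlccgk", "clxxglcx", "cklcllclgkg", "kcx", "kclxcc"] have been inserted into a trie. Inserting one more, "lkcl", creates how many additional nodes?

"lkcl" shares no prefix with any stored word, so all 4 characters open new nodes.
4 − 0 = 4 new nodes.

4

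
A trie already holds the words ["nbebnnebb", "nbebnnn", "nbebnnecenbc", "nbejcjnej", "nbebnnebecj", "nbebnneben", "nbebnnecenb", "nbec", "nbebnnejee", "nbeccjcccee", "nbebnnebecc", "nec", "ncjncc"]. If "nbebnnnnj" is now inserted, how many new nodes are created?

2

"nbebnnn" is already a path in the trie; the remaining "nj" must be added.
So 9 − 7 = 2 new nodes.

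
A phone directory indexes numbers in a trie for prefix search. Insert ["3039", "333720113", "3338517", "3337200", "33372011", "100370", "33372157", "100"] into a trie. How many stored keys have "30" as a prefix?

1

Filter for entries beginning with "30":
Matches: "3039"
Count: 1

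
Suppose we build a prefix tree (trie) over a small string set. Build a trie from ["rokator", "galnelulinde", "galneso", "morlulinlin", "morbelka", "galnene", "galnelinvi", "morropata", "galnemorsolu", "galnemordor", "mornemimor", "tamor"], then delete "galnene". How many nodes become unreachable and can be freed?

A node on "galnene"'s path can go only if nothing else ends at it or branches off below it.
The suffix "ne" (2 nodes) is used only by "galnene"; the node for "galne" still has the child "l", so pruning stops there.
Nodes removed: 2

2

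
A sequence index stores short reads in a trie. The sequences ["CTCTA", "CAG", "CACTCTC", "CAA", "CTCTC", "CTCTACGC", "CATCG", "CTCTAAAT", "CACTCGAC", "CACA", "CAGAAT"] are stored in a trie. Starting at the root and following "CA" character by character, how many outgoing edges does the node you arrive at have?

4

Walk "CA" from the root, arriving at one node.
Distinct next characters after "CA": A, C, G, T.
That node has 4 child edges.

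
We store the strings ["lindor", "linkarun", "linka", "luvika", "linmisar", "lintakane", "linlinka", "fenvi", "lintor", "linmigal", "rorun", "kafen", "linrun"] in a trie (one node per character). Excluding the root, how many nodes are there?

For each word, the new-node count is its length minus the longest prefix already in the trie:
  "lindor" → 6 new (l, i, n, d, o, r)
  "linkarun" → prefix "lin" already present; 5 new (k, a, r, u, n)
  "linka" → prefix "linka" already present; 0 new (none)
  "luvika" → prefix "l" already present; 5 new (u, v, i, k, a)
  "linmisar" → prefix "lin" already present; 5 new (m, i, s, a, r)
  "lintakane" → prefix "lin" already present; 6 new (t, a, k, a, n, e)
  "linlinka" → prefix "lin" already present; 5 new (l, i, n, k, a)
  "fenvi" → 5 new (f, e, n, v, i)
  "lintor" → prefix "lint" already present; 2 new (o, r)
  "linmigal" → prefix "linmi" already present; 3 new (g, a, l)
  "rorun" → 5 new (r, o, r, u, n)
  "kafen" → 5 new (k, a, f, e, n)
  "linrun" → prefix "lin" already present; 3 new (r, u, n)
Total nodes = 6 + 5 + 0 + 5 + 5 + 6 + 5 + 5 + 2 + 3 + 5 + 5 + 3 = 55

55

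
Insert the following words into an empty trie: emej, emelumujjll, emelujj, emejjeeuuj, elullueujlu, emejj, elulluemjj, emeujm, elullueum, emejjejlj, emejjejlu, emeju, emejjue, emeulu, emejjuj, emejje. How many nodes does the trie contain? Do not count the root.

Trace insertions, counting only characters that open a new branch:
  "emej" → 4 new (e, m, e, j)
  "emelumujjll" → prefix "eme" already present; 8 new (l, u, m, u, j, j, l, l)
  "emelujj" → prefix "emelu" already present; 2 new (j, j)
  "emejjeeuuj" → prefix "emej" already present; 6 new (j, e, e, u, u, j)
  "elullueujlu" → prefix "e" already present; 10 new (l, u, l, l, u, e, u, j, l, u)
  "emejj" → prefix "emejj" already present; 0 new (none)
  "elulluemjj" → prefix "elullue" already present; 3 new (m, j, j)
  "emeujm" → prefix "eme" already present; 3 new (u, j, m)
  "elullueum" → prefix "elullueu" already present; 1 new (m)
  "emejjejlj" → prefix "emejje" already present; 3 new (j, l, j)
  "emejjejlu" → prefix "emejjejl" already present; 1 new (u)
  "emeju" → prefix "emej" already present; 1 new (u)
  "emejjue" → prefix "emejj" already present; 2 new (u, e)
  "emeulu" → prefix "emeu" already present; 2 new (l, u)
  "emejjuj" → prefix "emejju" already present; 1 new (j)
  "emejje" → prefix "emejje" already present; 0 new (none)
Total nodes = 4 + 8 + 2 + 6 + 10 + 0 + 3 + 3 + 1 + 3 + 1 + 1 + 2 + 2 + 1 + 0 = 47

47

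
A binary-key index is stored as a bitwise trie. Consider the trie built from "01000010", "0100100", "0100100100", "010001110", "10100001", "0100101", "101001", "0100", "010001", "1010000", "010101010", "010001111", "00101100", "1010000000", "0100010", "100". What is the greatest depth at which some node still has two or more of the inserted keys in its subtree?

8

The deepest shared node is where two words last agree before diverging.
e.g. "010001110" and "010001111" share the prefix "01000111" of length 8; no pair shares a longer one.
Longest shared-prefix length: 8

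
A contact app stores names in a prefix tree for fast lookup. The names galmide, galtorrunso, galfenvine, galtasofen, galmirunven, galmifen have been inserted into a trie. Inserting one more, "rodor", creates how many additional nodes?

5

No existing word starts with "r", so every character of "rodor" needs a new node.
5 − 0 = 5 new nodes.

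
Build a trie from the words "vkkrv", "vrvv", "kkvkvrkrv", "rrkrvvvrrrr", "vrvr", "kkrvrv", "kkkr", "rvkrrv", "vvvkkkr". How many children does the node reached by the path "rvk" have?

1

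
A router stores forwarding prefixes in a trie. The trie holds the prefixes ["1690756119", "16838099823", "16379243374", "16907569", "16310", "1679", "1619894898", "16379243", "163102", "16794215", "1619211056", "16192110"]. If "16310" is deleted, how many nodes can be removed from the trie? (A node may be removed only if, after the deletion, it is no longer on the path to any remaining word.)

0

A node on "16310"'s path can go only if nothing else ends at it or branches off below it.
Every node on "16310" is still needed (e.g. by "163102"), so nothing is freed.
Nodes removed: 0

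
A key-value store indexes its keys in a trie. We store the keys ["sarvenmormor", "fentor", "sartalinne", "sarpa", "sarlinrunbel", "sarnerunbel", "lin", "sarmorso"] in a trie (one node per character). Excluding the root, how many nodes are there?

Insert word by word; a character creates a node only if that edge doesn't already exist:
  "sarvenmormor" → 12 new (s, a, r, v, e, n, m, o, r, m, o, r)
  "fentor" → 6 new (f, e, n, t, o, r)
  "sartalinne" → prefix "sar" already present; 7 new (t, a, l, i, n, n, e)
  "sarpa" → prefix "sar" already present; 2 new (p, a)
  "sarlinrunbel" → prefix "sar" already present; 9 new (l, i, n, r, u, n, b, e, l)
  "sarnerunbel" → prefix "sar" already present; 8 new (n, e, r, u, n, b, e, l)
  "lin" → 3 new (l, i, n)
  "sarmorso" → prefix "sar" already present; 5 new (m, o, r, s, o)
Total nodes = 12 + 6 + 7 + 2 + 9 + 8 + 3 + 5 = 52

52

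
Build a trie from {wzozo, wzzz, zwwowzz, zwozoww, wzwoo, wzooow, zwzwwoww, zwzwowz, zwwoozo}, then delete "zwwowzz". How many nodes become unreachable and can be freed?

After clearing the end-marker at "zwwowzz", prune upward until reaching a node still needed by another word.
The suffix "wzz" (3 nodes) is used only by "zwwowzz"; the node for "zwwo" still has the child "o", so pruning stops there.
Nodes removed: 3

3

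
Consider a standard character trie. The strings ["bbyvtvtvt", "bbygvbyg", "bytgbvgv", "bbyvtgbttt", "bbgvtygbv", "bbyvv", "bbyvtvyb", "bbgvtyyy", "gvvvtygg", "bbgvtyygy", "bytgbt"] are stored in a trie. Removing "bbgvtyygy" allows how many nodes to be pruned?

2

After clearing the end-marker at "bbgvtyygy", prune upward until reaching a node still needed by another word.
The suffix "gy" (2 nodes) is used only by "bbgvtyygy"; the node for "bbgvtyy" still has the child "y", so pruning stops there.
Nodes removed: 2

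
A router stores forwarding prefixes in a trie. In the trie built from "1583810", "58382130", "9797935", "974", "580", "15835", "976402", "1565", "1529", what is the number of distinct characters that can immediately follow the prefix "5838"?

The children of the "5838" node are the distinct next characters among strings starting with "5838".
Characters that immediately follow "5838" among the stored strings: {2}.
That node has 1 child edge.

1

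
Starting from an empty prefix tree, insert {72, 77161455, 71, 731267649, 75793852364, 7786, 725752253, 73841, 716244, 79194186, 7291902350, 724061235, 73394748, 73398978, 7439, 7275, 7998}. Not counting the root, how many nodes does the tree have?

83

For each word, the new-node count is its length minus the longest prefix already in the trie:
  "72" → 2 new (7, 2)
  "77161455" → prefix "7" already present; 7 new (7, 1, 6, 1, 4, 5, 5)
  "71" → prefix "7" already present; 1 new (1)
  "731267649" → prefix "7" already present; 8 new (3, 1, 2, 6, 7, 6, 4, 9)
  "75793852364" → prefix "7" already present; 10 new (5, 7, 9, 3, 8, 5, 2, 3, 6, 4)
  "7786" → prefix "77" already present; 2 new (8, 6)
  "725752253" → prefix "72" already present; 7 new (5, 7, 5, 2, 2, 5, 3)
  "73841" → prefix "73" already present; 3 new (8, 4, 1)
  "716244" → prefix "71" already present; 4 new (6, 2, 4, 4)
  "79194186" → prefix "7" already present; 7 new (9, 1, 9, 4, 1, 8, 6)
  "7291902350" → prefix "72" already present; 8 new (9, 1, 9, 0, 2, 3, 5, 0)
  "724061235" → prefix "72" already present; 7 new (4, 0, 6, 1, 2, 3, 5)
  "73394748" → prefix "73" already present; 6 new (3, 9, 4, 7, 4, 8)
  "73398978" → prefix "7339" already present; 4 new (8, 9, 7, 8)
  "7439" → prefix "7" already present; 3 new (4, 3, 9)
  "7275" → prefix "72" already present; 2 new (7, 5)
  "7998" → prefix "79" already present; 2 new (9, 8)
Total nodes = 2 + 7 + 1 + 8 + 10 + 2 + 7 + 3 + 4 + 7 + 8 + 7 + 6 + 4 + 3 + 2 + 2 = 83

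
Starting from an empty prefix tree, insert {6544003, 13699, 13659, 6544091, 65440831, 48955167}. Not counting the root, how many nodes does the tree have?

27

Count nodes per top-level branch (shared prefixes stored once):
  '1'-branch (13659, 13699): 7 nodes
  '4'-branch (48955167): 8 nodes
  '6'-branch (6544003, 65440831, 6544091): 12 nodes
Sum: 27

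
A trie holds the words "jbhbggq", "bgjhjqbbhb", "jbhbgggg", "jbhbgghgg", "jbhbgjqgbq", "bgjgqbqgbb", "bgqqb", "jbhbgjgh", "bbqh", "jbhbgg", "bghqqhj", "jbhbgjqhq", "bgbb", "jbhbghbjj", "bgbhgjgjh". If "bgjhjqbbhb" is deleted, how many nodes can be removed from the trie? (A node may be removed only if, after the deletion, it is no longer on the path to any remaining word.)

7

A node on "bgjhjqbbhb"'s path can go only if nothing else ends at it or branches off below it.
The suffix "hjqbbhb" (7 nodes) is used only by "bgjhjqbbhb"; the node for "bgj" still has the child "g", so pruning stops there.
Nodes removed: 7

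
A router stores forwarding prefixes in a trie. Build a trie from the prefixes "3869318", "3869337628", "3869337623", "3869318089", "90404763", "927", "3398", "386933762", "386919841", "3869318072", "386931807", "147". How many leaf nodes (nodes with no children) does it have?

9

Leaves are exactly the stored words that no other stored word extends.
Those words: "147", "3398", "386919841", "3869318072", "3869318089", "3869337623", "3869337628", "90404763", "927"
Leaf count: 9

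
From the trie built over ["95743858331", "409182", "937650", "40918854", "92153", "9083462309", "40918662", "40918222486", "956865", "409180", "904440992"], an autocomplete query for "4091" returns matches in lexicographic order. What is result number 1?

409180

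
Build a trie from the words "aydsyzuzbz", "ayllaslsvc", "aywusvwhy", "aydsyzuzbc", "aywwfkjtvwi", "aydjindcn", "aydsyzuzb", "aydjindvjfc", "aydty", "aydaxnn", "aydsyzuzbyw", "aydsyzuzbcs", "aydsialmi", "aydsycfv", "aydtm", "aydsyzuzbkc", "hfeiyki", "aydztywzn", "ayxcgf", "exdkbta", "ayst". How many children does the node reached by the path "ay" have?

5

The children of the "ay" node are the distinct next characters among strings starting with "ay".
Characters that immediately follow "ay" among the stored strings: {d, l, s, w, x}.
That node has 5 child edges.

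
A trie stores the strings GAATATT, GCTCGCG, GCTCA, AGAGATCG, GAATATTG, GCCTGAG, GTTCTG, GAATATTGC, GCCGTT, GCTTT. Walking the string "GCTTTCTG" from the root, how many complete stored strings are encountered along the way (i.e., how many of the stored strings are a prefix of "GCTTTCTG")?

1

Traverse "GCTTTCTG" character by character; count nodes along the way that are marked as word ends.
Prefixes of the query that are stored words: "GCTTT"
Count: 1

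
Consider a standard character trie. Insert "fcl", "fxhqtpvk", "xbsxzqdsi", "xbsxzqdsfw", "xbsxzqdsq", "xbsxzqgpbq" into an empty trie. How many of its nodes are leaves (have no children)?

6

Leaves are exactly the stored words that no other stored word extends.
Those words: "fcl", "fxhqtpvk", "xbsxzqdsfw", "xbsxzqdsi", "xbsxzqdsq", "xbsxzqgpbq"
Leaf count: 6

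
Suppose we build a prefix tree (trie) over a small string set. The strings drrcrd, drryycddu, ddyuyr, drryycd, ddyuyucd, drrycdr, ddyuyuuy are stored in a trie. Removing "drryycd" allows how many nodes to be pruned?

Walk "drryycd" from the leaf back toward the root, removing each node that no remaining word uses.
Every node on "drryycd" is still needed (e.g. by "drryycddu"), so nothing is freed.
Nodes removed: 0

0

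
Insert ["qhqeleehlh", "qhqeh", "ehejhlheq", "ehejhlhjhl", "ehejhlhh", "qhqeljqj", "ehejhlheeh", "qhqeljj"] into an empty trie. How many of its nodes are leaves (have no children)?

Leaves are exactly the stored words that no other stored word extends.
Those words: "ehejhlheeh", "ehejhlheq", "ehejhlhh", "ehejhlhjhl", "qhqeh", "qhqeleehlh", "qhqeljj", "qhqeljqj"
Leaf count: 8

8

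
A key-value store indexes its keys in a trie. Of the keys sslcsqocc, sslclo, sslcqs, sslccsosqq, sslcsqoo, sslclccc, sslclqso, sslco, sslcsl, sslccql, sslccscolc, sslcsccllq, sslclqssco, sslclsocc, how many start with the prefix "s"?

Filter for entries beginning with "s":
Words under "s": sslccql, sslccscolc, sslccsosqq, sslclccc, sslclo, sslclqso, sslclqssco, sslclsocc, sslco, sslcqs, sslcsccllq, sslcsl, sslcsqocc, sslcsqoo
Count: 14

14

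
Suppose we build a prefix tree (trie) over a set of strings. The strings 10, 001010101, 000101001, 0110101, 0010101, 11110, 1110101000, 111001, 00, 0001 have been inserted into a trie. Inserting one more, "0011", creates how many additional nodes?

1

Walking "0011" from the root, the first 3 characters ("001") follow existing edges; "1" is the first miss.
So 4 − 3 = 1 new nodes.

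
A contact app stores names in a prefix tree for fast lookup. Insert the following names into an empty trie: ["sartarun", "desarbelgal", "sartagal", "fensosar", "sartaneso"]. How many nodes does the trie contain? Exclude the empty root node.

34

Trace insertions, counting only characters that open a new branch:
  "sartarun" → 8 new (s, a, r, t, a, r, u, n)
  "desarbelgal" → 11 new (d, e, s, a, r, b, e, l, g, a, l)
  "sartagal" → prefix "sarta" already present; 3 new (g, a, l)
  "fensosar" → 8 new (f, e, n, s, o, s, a, r)
  "sartaneso" → prefix "sarta" already present; 4 new (n, e, s, o)
Total nodes = 8 + 11 + 3 + 8 + 4 = 34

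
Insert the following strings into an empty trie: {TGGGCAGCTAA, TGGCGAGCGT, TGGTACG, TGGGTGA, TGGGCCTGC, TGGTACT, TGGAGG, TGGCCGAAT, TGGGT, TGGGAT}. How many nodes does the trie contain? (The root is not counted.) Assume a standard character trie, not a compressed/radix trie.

40

Insert word by word; a character creates a node only if that edge doesn't already exist:
  "TGGGCAGCTAA" → 11 new (T, G, G, G, C, A, G, C, T, A, A)
  "TGGCGAGCGT" → prefix "TGG" already present; 7 new (C, G, A, G, C, G, T)
  "TGGTACG" → prefix "TGG" already present; 4 new (T, A, C, G)
  "TGGGTGA" → prefix "TGGG" already present; 3 new (T, G, A)
  "TGGGCCTGC" → prefix "TGGGC" already present; 4 new (C, T, G, C)
  "TGGTACT" → prefix "TGGTAC" already present; 1 new (T)
  "TGGAGG" → prefix "TGG" already present; 3 new (A, G, G)
  "TGGCCGAAT" → prefix "TGGC" already present; 5 new (C, G, A, A, T)
  "TGGGT" → prefix "TGGGT" already present; 0 new (none)
  "TGGGAT" → prefix "TGGG" already present; 2 new (A, T)
Total nodes = 11 + 7 + 4 + 3 + 4 + 1 + 3 + 5 + 0 + 2 = 40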